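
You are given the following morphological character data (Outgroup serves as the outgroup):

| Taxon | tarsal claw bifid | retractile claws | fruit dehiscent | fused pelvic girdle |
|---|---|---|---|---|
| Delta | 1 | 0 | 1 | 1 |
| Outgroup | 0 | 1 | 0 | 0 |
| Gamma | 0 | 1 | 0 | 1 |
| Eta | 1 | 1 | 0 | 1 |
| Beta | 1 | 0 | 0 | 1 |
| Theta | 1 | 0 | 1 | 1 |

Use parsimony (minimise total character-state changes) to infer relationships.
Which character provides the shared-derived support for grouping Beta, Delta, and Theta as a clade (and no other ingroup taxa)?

retractile claws

Character polarity is set by the outgroup: the derived state is whichever differs from the outgroup's state, so for retractile claws the derived state is '0', and for the remaining characters it is '1'.
Only Beta, Delta, Eta, and Theta show the derived state '1' for tarsal claw bifid, supporting them as a clade.
retractile claws: derived state '0' in Beta, Delta, and Theta only — synapomorphy for {Beta, Delta, Theta}.
fruit dehiscent: derived state '1' in Delta and Theta only — synapomorphy for {Delta, Theta}.
fused pelvic girdle (derived state '1') is shared by all ingroup taxa — unites the whole ingroup.
Most parsimonious ingroup topology: ((Eta,(Beta,(Theta,Delta))),Gamma).
The clade {Beta, Delta, Theta} is supported by retractile claws: its derived state '0' occurs in exactly those taxa and in no other taxon (including the outgroup).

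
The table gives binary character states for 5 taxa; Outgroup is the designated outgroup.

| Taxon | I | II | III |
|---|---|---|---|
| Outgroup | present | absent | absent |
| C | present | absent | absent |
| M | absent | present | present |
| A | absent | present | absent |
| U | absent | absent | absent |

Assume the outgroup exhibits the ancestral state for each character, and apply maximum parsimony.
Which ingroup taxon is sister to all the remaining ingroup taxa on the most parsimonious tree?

C

Character polarity is set by the outgroup: the derived state is whichever differs from the outgroup's state, so for I the derived state is 'absent', and for the remaining characters it is 'present'.
Only A, M, and U show the derived state 'absent' for I, supporting them as a clade.
II: derived state 'present' in A and M only — synapomorphy for {A, M}.
III: derived state 'present' in M only — an autapomorphy, so it tells us nothing about relationships among taxa.
Most parsimonious ingroup topology: (C,((M,A),U)).
C is sister to the clade containing all other ingroup taxa, so it is the earliest-diverging (most basal) ingroup lineage.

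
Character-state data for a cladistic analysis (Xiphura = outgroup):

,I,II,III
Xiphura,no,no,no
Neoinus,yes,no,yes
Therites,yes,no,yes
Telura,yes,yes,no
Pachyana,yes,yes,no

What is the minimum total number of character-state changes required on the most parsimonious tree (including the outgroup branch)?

The outgroup has state 'no' for every character, so 'yes' is the derived state throughout.
I (derived state 'yes') is shared by all ingroup taxa — unites the whole ingroup.
II: derived state 'yes' in Pachyana and Telura only — synapomorphy for {Pachyana, Telura}.
Only Neoinus and Therites show the derived state 'yes' for III, supporting them as a clade.
Most parsimonious ingroup topology: ((Neoinus,Therites),(Telura,Pachyana)).
Changes per character on this tree: I: 1; II: 1; III: 1.
Total = 3.

3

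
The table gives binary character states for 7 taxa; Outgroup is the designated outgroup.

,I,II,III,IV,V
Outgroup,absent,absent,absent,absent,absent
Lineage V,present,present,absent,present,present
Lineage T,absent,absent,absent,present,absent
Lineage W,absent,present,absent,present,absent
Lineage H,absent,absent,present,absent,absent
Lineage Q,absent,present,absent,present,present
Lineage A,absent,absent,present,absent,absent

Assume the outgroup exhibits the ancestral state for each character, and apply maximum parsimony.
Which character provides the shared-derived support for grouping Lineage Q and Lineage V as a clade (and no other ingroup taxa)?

V

The outgroup has state 'absent' for every character, so 'present' is the derived state throughout.
I (derived state 'present') is unique to Lineage V (autapomorphy; uninformative for grouping).
Only Lineage Q, Lineage V, and Lineage W show the derived state 'present' for II, supporting them as a clade.
III (derived state 'present') is shared by Lineage A and Lineage H — a synapomorphy uniting that clade.
IV (derived state 'present') is shared by Lineage Q, Lineage T, Lineage V, and Lineage W — a synapomorphy uniting that clade.
Only Lineage Q and Lineage V show the derived state 'present' for V, supporting them as a clade.
Most parsimonious ingroup topology: ((((Lineage V,Lineage Q),Lineage W),Lineage T),(Lineage H,Lineage A)).
The clade {Lineage Q, Lineage V} is supported by V: its derived state 'present' occurs in exactly those taxa and in no other taxon (including the outgroup).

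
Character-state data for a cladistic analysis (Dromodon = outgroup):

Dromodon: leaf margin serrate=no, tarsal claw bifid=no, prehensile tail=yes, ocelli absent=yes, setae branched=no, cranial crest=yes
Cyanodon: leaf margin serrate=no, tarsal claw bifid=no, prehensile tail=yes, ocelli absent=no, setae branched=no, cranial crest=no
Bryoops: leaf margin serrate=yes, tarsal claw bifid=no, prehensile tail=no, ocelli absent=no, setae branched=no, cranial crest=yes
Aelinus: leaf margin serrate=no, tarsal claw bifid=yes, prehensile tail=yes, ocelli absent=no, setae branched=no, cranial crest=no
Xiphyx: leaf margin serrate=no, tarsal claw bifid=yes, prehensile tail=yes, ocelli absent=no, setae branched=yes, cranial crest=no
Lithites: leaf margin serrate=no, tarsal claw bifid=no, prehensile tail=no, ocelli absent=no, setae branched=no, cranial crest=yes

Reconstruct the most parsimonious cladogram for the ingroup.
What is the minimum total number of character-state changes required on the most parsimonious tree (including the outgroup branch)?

Character polarity is set by the outgroup: the derived state is whichever differs from the outgroup's state, so for prehensile tail, ocelli absent, cranial crest the derived state is 'no', and for the remaining characters it is 'yes'.
leaf margin serrate (derived state 'yes') is unique to Bryoops (autapomorphy; uninformative for grouping).
tarsal claw bifid: derived state 'yes' in Aelinus and Xiphyx only — synapomorphy for {Aelinus, Xiphyx}.
Only Bryoops and Lithites show the derived state 'no' for prehensile tail, supporting them as a clade.
ocelli absent (derived state 'no') is shared by all ingroup taxa — unites the whole ingroup.
setae branched (derived state 'yes') is unique to Xiphyx (autapomorphy; uninformative for grouping).
cranial crest (derived state 'no') is shared by Aelinus, Cyanodon, and Xiphyx — a synapomorphy uniting that clade.
Most parsimonious ingroup topology: ((Cyanodon,(Aelinus,Xiphyx)),(Bryoops,Lithites)).
Changes per character on this tree: leaf margin serrate: 1; tarsal claw bifid: 1; prehensile tail: 1; ocelli absent: 1; setae branched: 1; cranial crest: 1.
Total = 6.

6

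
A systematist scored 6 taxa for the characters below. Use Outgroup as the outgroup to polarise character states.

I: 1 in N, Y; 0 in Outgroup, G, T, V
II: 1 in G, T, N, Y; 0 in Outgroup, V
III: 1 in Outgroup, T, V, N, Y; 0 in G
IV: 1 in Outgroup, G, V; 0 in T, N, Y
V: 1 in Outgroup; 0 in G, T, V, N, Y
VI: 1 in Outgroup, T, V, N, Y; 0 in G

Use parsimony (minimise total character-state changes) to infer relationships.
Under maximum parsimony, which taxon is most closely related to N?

Character polarity is set by the outgroup: the derived state is whichever differs from the outgroup's state, so for III, IV, V, VI the derived state is '0', and for the remaining characters it is '1'.
Only N and Y show the derived state '1' for I, supporting them as a clade.
II: derived state '1' in G, N, T, and Y only — synapomorphy for {G, N, T, Y}.
III (derived state '0') is unique to G (autapomorphy; uninformative for grouping).
IV (derived state '0') is shared by N, T, and Y — a synapomorphy uniting that clade.
V (derived state '0') is shared by all ingroup taxa — unites the whole ingroup.
VI: derived state '0' in G only — an autapomorphy, so it tells us nothing about relationships among taxa.
Most parsimonious ingroup topology: ((G,(T,(N,Y))),V).
N and Y form a cherry on this tree, so they are sister taxa.

Y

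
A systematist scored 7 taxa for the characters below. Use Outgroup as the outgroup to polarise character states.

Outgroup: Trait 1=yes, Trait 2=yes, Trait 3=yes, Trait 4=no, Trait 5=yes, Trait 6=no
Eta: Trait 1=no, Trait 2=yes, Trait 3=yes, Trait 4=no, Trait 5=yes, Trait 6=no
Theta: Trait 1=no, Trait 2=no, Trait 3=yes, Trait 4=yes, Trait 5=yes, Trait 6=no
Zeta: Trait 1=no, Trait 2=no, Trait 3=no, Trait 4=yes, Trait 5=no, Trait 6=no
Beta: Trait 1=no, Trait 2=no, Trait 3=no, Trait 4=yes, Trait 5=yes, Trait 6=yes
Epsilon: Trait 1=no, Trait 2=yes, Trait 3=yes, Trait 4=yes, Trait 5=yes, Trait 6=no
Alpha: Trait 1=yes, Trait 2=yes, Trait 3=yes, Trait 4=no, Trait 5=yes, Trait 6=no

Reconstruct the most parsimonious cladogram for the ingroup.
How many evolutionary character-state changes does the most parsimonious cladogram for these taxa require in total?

6

Character polarity is set by the outgroup: the derived state is whichever differs from the outgroup's state, so for Trait 1, Trait 2, Trait 3, Trait 5 the derived state is 'no', and for the remaining characters it is 'yes'.
Trait 1: derived state 'no' in Beta, Epsilon, Eta, Theta, and Zeta only — synapomorphy for {Beta, Epsilon, Eta, Theta, Zeta}.
Only Beta, Theta, and Zeta show the derived state 'no' for Trait 2, supporting them as a clade.
Only Beta and Zeta show the derived state 'no' for Trait 3, supporting them as a clade.
Trait 4: derived state 'yes' in Beta, Epsilon, Theta, and Zeta only — synapomorphy for {Beta, Epsilon, Theta, Zeta}.
Trait 5 (derived state 'no') is unique to Zeta (autapomorphy; uninformative for grouping).
Trait 6: derived state 'yes' in Beta only — an autapomorphy, so it tells us nothing about relationships among taxa.
Most parsimonious ingroup topology: ((Eta,((Theta,(Zeta,Beta)),Epsilon)),Alpha).
Changes per character on this tree: Trait 1: 1; Trait 2: 1; Trait 3: 1; Trait 4: 1; Trait 5: 1; Trait 6: 1.
Total = 6.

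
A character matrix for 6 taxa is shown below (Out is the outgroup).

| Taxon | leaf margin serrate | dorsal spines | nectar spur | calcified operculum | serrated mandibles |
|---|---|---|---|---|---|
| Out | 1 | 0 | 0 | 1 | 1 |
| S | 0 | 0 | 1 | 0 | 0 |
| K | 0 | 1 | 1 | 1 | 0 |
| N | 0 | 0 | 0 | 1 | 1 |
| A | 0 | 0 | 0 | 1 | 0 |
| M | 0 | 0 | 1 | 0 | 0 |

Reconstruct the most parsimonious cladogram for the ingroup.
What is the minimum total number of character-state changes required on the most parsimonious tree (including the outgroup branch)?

Character polarity is set by the outgroup: the derived state is whichever differs from the outgroup's state, so for leaf margin serrate, calcified operculum, serrated mandibles the derived state is '0', and for the remaining characters it is '1'.
All ingroup taxa share the derived state '0' for leaf margin serrate; it defines the ingroup but does not resolve relationships within it.
dorsal spines: derived state '1' in K only — an autapomorphy, so it tells us nothing about relationships among taxa.
Only K, M, and S show the derived state '1' for nectar spur, supporting them as a clade.
calcified operculum: derived state '0' in M and S only — synapomorphy for {M, S}.
serrated mandibles: derived state '0' in A, K, M, and S only — synapomorphy for {A, K, M, S}.
Most parsimonious ingroup topology: ((((S,M),K),A),N).
Changes per character on this tree: leaf margin serrate: 1; dorsal spines: 1; nectar spur: 1; calcified operculum: 1; serrated mandibles: 1.
Total = 5.

5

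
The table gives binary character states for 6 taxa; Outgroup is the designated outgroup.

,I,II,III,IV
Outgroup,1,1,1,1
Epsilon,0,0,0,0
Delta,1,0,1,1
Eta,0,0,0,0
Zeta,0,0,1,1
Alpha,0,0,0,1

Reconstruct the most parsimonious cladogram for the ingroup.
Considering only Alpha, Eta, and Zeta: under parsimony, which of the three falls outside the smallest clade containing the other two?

Zeta

The outgroup has state '1' for every character, so '0' is the derived state throughout.
I: derived state '0' in Alpha, Epsilon, Eta, and Zeta only — synapomorphy for {Alpha, Epsilon, Eta, Zeta}.
II (derived state '0') is shared by all ingroup taxa — unites the whole ingroup.
III: derived state '0' in Alpha, Epsilon, and Eta only — synapomorphy for {Alpha, Epsilon, Eta}.
IV: derived state '0' in Epsilon and Eta only — synapomorphy for {Epsilon, Eta}.
Most parsimonious ingroup topology: ((((Epsilon,Eta),Alpha),Zeta),Delta).
Alpha and Eta share a more recent common ancestor with each other than either does with Zeta, so Zeta is the least closely related of the three.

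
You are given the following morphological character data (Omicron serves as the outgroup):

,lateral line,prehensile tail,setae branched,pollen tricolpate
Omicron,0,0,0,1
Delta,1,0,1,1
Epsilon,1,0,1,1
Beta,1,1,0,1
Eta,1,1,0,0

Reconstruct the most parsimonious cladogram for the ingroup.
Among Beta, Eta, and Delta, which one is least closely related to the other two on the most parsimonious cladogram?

Character polarity is set by the outgroup: the derived state is whichever differs from the outgroup's state, so for pollen tricolpate the derived state is '0', and for the remaining characters it is '1'.
All ingroup taxa share the derived state '1' for lateral line; it defines the ingroup but does not resolve relationships within it.
Only Beta and Eta show the derived state '1' for prehensile tail, supporting them as a clade.
setae branched: derived state '1' in Delta and Epsilon only — synapomorphy for {Delta, Epsilon}.
pollen tricolpate (derived state '0') is unique to Eta (autapomorphy; uninformative for grouping).
Most parsimonious ingroup topology: ((Delta,Epsilon),(Beta,Eta)).
Eta and Beta share a more recent common ancestor with each other than either does with Delta, so Delta is the least closely related of the three.

Delta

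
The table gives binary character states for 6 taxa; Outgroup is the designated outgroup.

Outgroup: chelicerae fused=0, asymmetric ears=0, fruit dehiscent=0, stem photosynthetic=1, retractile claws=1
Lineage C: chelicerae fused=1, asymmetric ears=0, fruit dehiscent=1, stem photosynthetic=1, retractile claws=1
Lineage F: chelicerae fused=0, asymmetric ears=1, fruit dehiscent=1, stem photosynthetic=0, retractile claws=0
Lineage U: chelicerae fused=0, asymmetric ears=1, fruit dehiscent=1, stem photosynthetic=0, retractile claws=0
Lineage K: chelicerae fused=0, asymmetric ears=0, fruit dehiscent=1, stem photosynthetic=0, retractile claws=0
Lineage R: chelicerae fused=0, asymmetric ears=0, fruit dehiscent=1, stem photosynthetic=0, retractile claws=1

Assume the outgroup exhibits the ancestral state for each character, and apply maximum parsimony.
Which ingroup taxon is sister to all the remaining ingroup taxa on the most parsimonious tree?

Character polarity is set by the outgroup: the derived state is whichever differs from the outgroup's state, so for stem photosynthetic, retractile claws the derived state is '0', and for the remaining characters it is '1'.
chelicerae fused: derived state '1' in Lineage C only — an autapomorphy, so it tells us nothing about relationships among taxa.
asymmetric ears: derived state '1' in Lineage F and Lineage U only — synapomorphy for {Lineage F, Lineage U}.
All ingroup taxa share the derived state '1' for fruit dehiscent; it defines the ingroup but does not resolve relationships within it.
Only Lineage F, Lineage K, Lineage R, and Lineage U show the derived state '0' for stem photosynthetic, supporting them as a clade.
Only Lineage F, Lineage K, and Lineage U show the derived state '0' for retractile claws, supporting them as a clade.
Most parsimonious ingroup topology: (Lineage C,(((Lineage F,Lineage U),Lineage K),Lineage R)).
Lineage C is sister to the clade containing all other ingroup taxa, so it is the earliest-diverging (most basal) ingroup lineage.

Lineage C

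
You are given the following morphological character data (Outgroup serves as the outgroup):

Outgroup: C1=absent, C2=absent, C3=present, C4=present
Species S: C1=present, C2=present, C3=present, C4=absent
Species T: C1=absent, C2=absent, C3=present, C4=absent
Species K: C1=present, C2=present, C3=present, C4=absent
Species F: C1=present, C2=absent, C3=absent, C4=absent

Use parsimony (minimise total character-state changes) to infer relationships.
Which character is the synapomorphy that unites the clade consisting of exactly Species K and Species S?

C2

Character polarity is set by the outgroup: the derived state is whichever differs from the outgroup's state, so for C3, C4 the derived state is 'absent', and for the remaining characters it is 'present'.
Only Species F, Species K, and Species S show the derived state 'present' for C1, supporting them as a clade.
Only Species K and Species S show the derived state 'present' for C2, supporting them as a clade.
C3: derived state 'absent' in Species F only — an autapomorphy, so it tells us nothing about relationships among taxa.
C4 (derived state 'absent') is shared by all ingroup taxa — unites the whole ingroup.
Most parsimonious ingroup topology: (((Species K,Species S),Species F),Species T).
The clade {Species K, Species S} is supported by C2: its derived state 'present' occurs in exactly those taxa and in no other taxon (including the outgroup).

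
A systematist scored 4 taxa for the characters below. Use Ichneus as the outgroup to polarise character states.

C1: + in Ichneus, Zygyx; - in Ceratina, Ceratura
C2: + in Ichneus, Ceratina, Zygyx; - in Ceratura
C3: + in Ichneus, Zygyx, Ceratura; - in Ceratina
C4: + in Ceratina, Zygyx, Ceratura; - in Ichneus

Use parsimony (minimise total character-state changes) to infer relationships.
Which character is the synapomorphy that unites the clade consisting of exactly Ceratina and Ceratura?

Character polarity is set by the outgroup: the derived state is whichever differs from the outgroup's state, so for C1, C2, C3 the derived state is '-', and for the remaining characters it is '+'.
C1 (derived state '-') is shared by Ceratina and Ceratura — a synapomorphy uniting that clade.
C2 (derived state '-') is unique to Ceratura (autapomorphy; uninformative for grouping).
C3: derived state '-' in Ceratina only — an autapomorphy, so it tells us nothing about relationships among taxa.
C4 (derived state '+') is shared by all ingroup taxa — unites the whole ingroup.
Most parsimonious ingroup topology: ((Ceratina,Ceratura),Zygyx).
The clade {Ceratina, Ceratura} is supported by C1: its derived state '-' occurs in exactly those taxa and in no other taxon (including the outgroup).

C1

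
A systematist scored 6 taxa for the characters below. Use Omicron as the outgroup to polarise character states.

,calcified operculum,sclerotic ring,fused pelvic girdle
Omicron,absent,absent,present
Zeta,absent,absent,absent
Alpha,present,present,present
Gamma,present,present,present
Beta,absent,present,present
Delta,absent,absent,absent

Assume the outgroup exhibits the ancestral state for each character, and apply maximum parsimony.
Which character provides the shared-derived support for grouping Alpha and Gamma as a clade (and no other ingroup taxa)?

calcified operculum

Character polarity is set by the outgroup: the derived state is whichever differs from the outgroup's state, so for fused pelvic girdle the derived state is 'absent', and for the remaining characters it is 'present'.
calcified operculum: derived state 'present' in Alpha and Gamma only — synapomorphy for {Alpha, Gamma}.
Only Alpha, Beta, and Gamma show the derived state 'present' for sclerotic ring, supporting them as a clade.
fused pelvic girdle: derived state 'absent' in Delta and Zeta only — synapomorphy for {Delta, Zeta}.
Most parsimonious ingroup topology: ((Zeta,Delta),((Alpha,Gamma),Beta)).
The clade {Alpha, Gamma} is supported by calcified operculum: its derived state 'present' occurs in exactly those taxa and in no other taxon (including the outgroup).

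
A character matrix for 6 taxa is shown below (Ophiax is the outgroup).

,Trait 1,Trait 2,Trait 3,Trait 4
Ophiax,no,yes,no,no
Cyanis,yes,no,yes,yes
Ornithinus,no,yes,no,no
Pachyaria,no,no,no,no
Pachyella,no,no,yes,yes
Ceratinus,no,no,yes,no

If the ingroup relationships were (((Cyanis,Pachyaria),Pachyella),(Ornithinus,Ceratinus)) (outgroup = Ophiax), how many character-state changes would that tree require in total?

Map each character onto (((Cyanis,Pachyaria),Pachyella),(Ornithinus,Ceratinus)) (rooted by Ophiax) and count the minimum state changes it requires (Fitch parsimony):
Trait 1: 1; Trait 2: 2; Trait 3: 3; Trait 4: 2.
Total tree length = 8.

8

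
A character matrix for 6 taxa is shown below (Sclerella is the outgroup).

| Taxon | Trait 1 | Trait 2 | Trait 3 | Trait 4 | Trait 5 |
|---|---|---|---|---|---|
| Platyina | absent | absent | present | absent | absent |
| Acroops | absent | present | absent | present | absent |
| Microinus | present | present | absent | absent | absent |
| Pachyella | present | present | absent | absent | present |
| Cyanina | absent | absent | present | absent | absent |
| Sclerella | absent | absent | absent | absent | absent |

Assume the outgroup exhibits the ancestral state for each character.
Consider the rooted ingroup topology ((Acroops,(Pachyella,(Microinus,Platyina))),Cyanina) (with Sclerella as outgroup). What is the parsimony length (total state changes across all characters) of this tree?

8

Map each character onto ((Acroops,(Pachyella,(Microinus,Platyina))),Cyanina) (rooted by Sclerella) and count the minimum state changes it requires (Fitch parsimony):
Trait 1: 2; Trait 2: 2; Trait 3: 2; Trait 4: 1; Trait 5: 1.
Total tree length = 8.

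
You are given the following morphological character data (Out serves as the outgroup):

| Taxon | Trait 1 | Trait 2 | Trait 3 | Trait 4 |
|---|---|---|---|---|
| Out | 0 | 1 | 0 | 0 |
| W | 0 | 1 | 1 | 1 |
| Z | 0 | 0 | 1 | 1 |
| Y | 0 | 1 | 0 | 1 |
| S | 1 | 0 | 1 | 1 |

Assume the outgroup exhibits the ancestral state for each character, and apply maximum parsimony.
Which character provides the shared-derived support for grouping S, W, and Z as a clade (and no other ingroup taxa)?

Trait 3

Character polarity is set by the outgroup: the derived state is whichever differs from the outgroup's state, so for Trait 2 the derived state is '0', and for the remaining characters it is '1'.
Trait 1 (derived state '1') is unique to S (autapomorphy; uninformative for grouping).
Trait 2: derived state '0' in S and Z only — synapomorphy for {S, Z}.
Trait 3 (derived state '1') is shared by S, W, and Z — a synapomorphy uniting that clade.
Trait 4 (derived state '1') is shared by all ingroup taxa — unites the whole ingroup.
Most parsimonious ingroup topology: ((W,(Z,S)),Y).
The clade {S, W, Z} is supported by Trait 3: its derived state '1' occurs in exactly those taxa and in no other taxon (including the outgroup).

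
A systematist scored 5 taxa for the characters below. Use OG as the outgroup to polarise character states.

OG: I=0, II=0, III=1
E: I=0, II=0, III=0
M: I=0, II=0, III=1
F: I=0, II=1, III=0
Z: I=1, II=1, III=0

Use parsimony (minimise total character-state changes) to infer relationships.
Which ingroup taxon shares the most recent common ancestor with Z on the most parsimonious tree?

F

Character polarity is set by the outgroup: the derived state is whichever differs from the outgroup's state, so for III the derived state is '0', and for the remaining characters it is '1'.
I (derived state '1') is unique to Z (autapomorphy; uninformative for grouping).
II: derived state '1' in F and Z only — synapomorphy for {F, Z}.
III (derived state '0') is shared by E, F, and Z — a synapomorphy uniting that clade.
Most parsimonious ingroup topology: ((E,(F,Z)),M).
Z and F form a cherry on this tree, so they are sister taxa.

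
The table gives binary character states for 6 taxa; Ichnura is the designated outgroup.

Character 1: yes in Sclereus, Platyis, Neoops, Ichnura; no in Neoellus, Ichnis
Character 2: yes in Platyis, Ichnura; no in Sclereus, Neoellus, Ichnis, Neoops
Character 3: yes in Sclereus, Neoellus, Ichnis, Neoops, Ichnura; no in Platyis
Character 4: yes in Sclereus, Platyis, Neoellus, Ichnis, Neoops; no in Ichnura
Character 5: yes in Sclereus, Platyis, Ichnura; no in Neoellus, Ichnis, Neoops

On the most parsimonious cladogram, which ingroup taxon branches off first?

Platyis

Character polarity is set by the outgroup: the derived state is whichever differs from the outgroup's state, so for Character 1, Character 2, Character 3, Character 5 the derived state is 'no', and for the remaining characters it is 'yes'.
Character 1 (derived state 'no') is shared by Ichnis and Neoellus — a synapomorphy uniting that clade.
Character 2 (derived state 'no') is shared by Ichnis, Neoellus, Neoops, and Sclereus — a synapomorphy uniting that clade.
Character 3: derived state 'no' in Platyis only — an autapomorphy, so it tells us nothing about relationships among taxa.
All ingroup taxa share the derived state 'yes' for Character 4; it defines the ingroup but does not resolve relationships within it.
Only Ichnis, Neoellus, and Neoops show the derived state 'no' for Character 5, supporting them as a clade.
Most parsimonious ingroup topology: (((Neoops,(Ichnis,Neoellus)),Sclereus),Platyis).
Platyis is sister to the clade containing all other ingroup taxa, so it is the earliest-diverging (most basal) ingroup lineage.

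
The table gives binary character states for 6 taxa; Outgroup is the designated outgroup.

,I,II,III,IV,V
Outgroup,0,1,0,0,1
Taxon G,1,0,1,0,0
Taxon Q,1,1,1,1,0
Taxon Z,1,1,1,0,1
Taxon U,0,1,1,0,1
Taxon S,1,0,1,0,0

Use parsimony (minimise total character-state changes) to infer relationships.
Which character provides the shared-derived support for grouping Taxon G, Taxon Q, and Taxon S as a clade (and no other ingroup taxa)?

Character polarity is set by the outgroup: the derived state is whichever differs from the outgroup's state, so for II, V the derived state is '0', and for the remaining characters it is '1'.
I (derived state '1') is shared by Taxon G, Taxon Q, Taxon S, and Taxon Z — a synapomorphy uniting that clade.
II: derived state '0' in Taxon G and Taxon S only — synapomorphy for {Taxon G, Taxon S}.
All ingroup taxa share the derived state '1' for III; it defines the ingroup but does not resolve relationships within it.
IV (derived state '1') is unique to Taxon Q (autapomorphy; uninformative for grouping).
V: derived state '0' in Taxon G, Taxon Q, and Taxon S only — synapomorphy for {Taxon G, Taxon Q, Taxon S}.
Most parsimonious ingroup topology: ((((Taxon G,Taxon S),Taxon Q),Taxon Z),Taxon U).
The clade {Taxon G, Taxon Q, Taxon S} is supported by V: its derived state '0' occurs in exactly those taxa and in no other taxon (including the outgroup).

V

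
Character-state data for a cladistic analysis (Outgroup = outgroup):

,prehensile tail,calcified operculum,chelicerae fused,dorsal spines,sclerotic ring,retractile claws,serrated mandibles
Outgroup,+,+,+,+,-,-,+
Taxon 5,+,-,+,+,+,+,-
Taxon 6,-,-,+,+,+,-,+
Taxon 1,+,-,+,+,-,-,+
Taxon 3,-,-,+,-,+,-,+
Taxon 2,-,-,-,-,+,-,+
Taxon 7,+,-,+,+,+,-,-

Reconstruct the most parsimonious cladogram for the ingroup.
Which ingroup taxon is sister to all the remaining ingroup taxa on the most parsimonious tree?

Character polarity is set by the outgroup: the derived state is whichever differs from the outgroup's state, so for prehensile tail, calcified operculum, chelicerae fused, dorsal spines, serrated mandibles the derived state is '-', and for the remaining characters it is '+'.
Only Taxon 2, Taxon 3, and Taxon 6 show the derived state '-' for prehensile tail, supporting them as a clade.
All ingroup taxa share the derived state '-' for calcified operculum; it defines the ingroup but does not resolve relationships within it.
chelicerae fused: derived state '-' in Taxon 2 only — an autapomorphy, so it tells us nothing about relationships among taxa.
Only Taxon 2 and Taxon 3 show the derived state '-' for dorsal spines, supporting them as a clade.
Only Taxon 2, Taxon 3, Taxon 5, Taxon 6, and Taxon 7 show the derived state '+' for sclerotic ring, supporting them as a clade.
retractile claws (derived state '+') is unique to Taxon 5 (autapomorphy; uninformative for grouping).
serrated mandibles: derived state '-' in Taxon 5 and Taxon 7 only — synapomorphy for {Taxon 5, Taxon 7}.
Most parsimonious ingroup topology: (((Taxon 5,Taxon 7),(Taxon 6,(Taxon 3,Taxon 2))),Taxon 1).
Taxon 1 is sister to the clade containing all other ingroup taxa, so it is the earliest-diverging (most basal) ingroup lineage.

Taxon 1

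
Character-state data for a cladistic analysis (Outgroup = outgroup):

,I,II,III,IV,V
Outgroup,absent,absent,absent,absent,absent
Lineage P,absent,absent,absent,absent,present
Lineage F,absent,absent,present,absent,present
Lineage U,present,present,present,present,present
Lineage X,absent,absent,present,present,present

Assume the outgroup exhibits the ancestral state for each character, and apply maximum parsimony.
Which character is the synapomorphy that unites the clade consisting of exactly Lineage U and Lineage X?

The outgroup has state 'absent' for every character, so 'present' is the derived state throughout.
I (derived state 'present') is unique to Lineage U (autapomorphy; uninformative for grouping).
II (derived state 'present') is unique to Lineage U (autapomorphy; uninformative for grouping).
III: derived state 'present' in Lineage F, Lineage U, and Lineage X only — synapomorphy for {Lineage F, Lineage U, Lineage X}.
IV (derived state 'present') is shared by Lineage U and Lineage X — a synapomorphy uniting that clade.
V (derived state 'present') is shared by all ingroup taxa — unites the whole ingroup.
Most parsimonious ingroup topology: (Lineage P,(Lineage F,(Lineage U,Lineage X))).
The clade {Lineage U, Lineage X} is supported by IV: its derived state 'present' occurs in exactly those taxa and in no other taxon (including the outgroup).

IV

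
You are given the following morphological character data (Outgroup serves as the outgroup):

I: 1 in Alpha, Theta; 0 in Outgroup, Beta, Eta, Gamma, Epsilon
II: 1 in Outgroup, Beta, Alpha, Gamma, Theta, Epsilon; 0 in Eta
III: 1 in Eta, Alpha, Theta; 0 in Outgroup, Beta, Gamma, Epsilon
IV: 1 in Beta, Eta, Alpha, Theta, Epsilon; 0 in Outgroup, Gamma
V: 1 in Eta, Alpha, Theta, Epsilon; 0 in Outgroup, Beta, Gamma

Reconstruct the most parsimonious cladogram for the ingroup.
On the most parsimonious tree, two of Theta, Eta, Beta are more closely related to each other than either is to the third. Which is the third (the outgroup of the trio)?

Beta

Character polarity is set by the outgroup: the derived state is whichever differs from the outgroup's state, so for II the derived state is '0', and for the remaining characters it is '1'.
I (derived state '1') is shared by Alpha and Theta — a synapomorphy uniting that clade.
II (derived state '0') is unique to Eta (autapomorphy; uninformative for grouping).
III: derived state '1' in Alpha, Eta, and Theta only — synapomorphy for {Alpha, Eta, Theta}.
IV: derived state '1' in Alpha, Beta, Epsilon, Eta, and Theta only — synapomorphy for {Alpha, Beta, Epsilon, Eta, Theta}.
V: derived state '1' in Alpha, Epsilon, Eta, and Theta only — synapomorphy for {Alpha, Epsilon, Eta, Theta}.
Most parsimonious ingroup topology: ((((Eta,(Alpha,Theta)),Epsilon),Beta),Gamma).
Eta and Theta share a more recent common ancestor with each other than either does with Beta, so Beta is the least closely related of the three.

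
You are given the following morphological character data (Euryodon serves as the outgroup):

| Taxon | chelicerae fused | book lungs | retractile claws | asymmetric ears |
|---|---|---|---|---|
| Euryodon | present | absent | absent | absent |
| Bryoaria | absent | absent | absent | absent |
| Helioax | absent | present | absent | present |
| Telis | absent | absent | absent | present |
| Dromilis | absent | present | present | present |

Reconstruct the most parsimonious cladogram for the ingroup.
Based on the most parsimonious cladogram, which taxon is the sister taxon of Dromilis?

Character polarity is set by the outgroup: the derived state is whichever differs from the outgroup's state, so for chelicerae fused the derived state is 'absent', and for the remaining characters it is 'present'.
All ingroup taxa share the derived state 'absent' for chelicerae fused; it defines the ingroup but does not resolve relationships within it.
book lungs (derived state 'present') is shared by Dromilis and Helioax — a synapomorphy uniting that clade.
retractile claws: derived state 'present' in Dromilis only — an autapomorphy, so it tells us nothing about relationships among taxa.
asymmetric ears (derived state 'present') is shared by Dromilis, Helioax, and Telis — a synapomorphy uniting that clade.
Most parsimonious ingroup topology: (Bryoaria,((Helioax,Dromilis),Telis)).
Dromilis and Helioax form a cherry on this tree, so they are sister taxa.

Helioax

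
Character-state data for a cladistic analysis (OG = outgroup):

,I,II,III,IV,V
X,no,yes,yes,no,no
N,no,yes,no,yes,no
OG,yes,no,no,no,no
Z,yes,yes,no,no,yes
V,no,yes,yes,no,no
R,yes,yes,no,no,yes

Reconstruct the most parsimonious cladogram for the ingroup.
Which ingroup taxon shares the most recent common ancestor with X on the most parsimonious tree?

Character polarity is set by the outgroup: the derived state is whichever differs from the outgroup's state, so for I the derived state is 'no', and for the remaining characters it is 'yes'.
I (derived state 'no') is shared by N, V, and X — a synapomorphy uniting that clade.
II (derived state 'yes') is shared by all ingroup taxa — unites the whole ingroup.
III (derived state 'yes') is shared by V and X — a synapomorphy uniting that clade.
IV: derived state 'yes' in N only — an autapomorphy, so it tells us nothing about relationships among taxa.
V (derived state 'yes') is shared by R and Z — a synapomorphy uniting that clade.
Most parsimonious ingroup topology: (((V,X),N),(Z,R)).
X and V form a cherry on this tree, so they are sister taxa.

V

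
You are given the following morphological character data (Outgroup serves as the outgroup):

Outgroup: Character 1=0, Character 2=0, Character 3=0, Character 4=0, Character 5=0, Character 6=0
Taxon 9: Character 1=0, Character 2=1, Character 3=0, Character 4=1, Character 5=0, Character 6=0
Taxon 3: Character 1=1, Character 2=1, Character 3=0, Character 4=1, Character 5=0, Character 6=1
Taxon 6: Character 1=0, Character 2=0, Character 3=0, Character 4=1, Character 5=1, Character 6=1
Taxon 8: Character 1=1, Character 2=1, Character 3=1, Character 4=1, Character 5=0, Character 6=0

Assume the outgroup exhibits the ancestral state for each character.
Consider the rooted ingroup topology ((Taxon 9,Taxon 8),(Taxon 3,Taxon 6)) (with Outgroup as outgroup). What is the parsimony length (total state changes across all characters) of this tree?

Map each character onto ((Taxon 9,Taxon 8),(Taxon 3,Taxon 6)) (rooted by Outgroup) and count the minimum state changes it requires (Fitch parsimony):
Character 1: 2; Character 2: 2; Character 3: 1; Character 4: 1; Character 5: 1; Character 6: 1.
Total tree length = 8.

8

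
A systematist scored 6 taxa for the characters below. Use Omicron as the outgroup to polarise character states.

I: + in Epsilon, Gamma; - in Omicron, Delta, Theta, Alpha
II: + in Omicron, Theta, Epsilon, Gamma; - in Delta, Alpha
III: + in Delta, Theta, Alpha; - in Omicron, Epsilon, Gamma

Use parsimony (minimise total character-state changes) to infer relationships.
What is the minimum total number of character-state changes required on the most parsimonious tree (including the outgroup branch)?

3

Character polarity is set by the outgroup: the derived state is whichever differs from the outgroup's state, so for II the derived state is '-', and for the remaining characters it is '+'.
I: derived state '+' in Epsilon and Gamma only — synapomorphy for {Epsilon, Gamma}.
Only Alpha and Delta show the derived state '-' for II, supporting them as a clade.
III (derived state '+') is shared by Alpha, Delta, and Theta — a synapomorphy uniting that clade.
Most parsimonious ingroup topology: (((Delta,Alpha),Theta),(Epsilon,Gamma)).
Changes per character on this tree: I: 1; II: 1; III: 1.
Total = 3.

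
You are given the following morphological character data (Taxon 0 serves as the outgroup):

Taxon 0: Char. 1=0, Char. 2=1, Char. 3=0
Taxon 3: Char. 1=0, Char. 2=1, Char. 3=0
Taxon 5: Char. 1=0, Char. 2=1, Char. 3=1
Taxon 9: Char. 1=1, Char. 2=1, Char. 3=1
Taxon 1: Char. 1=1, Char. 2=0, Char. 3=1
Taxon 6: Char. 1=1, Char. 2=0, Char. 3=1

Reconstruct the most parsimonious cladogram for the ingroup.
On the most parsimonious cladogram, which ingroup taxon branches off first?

Character polarity is set by the outgroup: the derived state is whichever differs from the outgroup's state, so for Char. 2 the derived state is '0', and for the remaining characters it is '1'.
Only Taxon 1, Taxon 6, and Taxon 9 show the derived state '1' for Char. 1, supporting them as a clade.
Char. 2 (derived state '0') is shared by Taxon 1 and Taxon 6 — a synapomorphy uniting that clade.
Only Taxon 1, Taxon 5, Taxon 6, and Taxon 9 show the derived state '1' for Char. 3, supporting them as a clade.
Most parsimonious ingroup topology: (Taxon 3,(Taxon 5,(Taxon 9,(Taxon 1,Taxon 6)))).
Taxon 3 is sister to the clade containing all other ingroup taxa, so it is the earliest-diverging (most basal) ingroup lineage.

Taxon 3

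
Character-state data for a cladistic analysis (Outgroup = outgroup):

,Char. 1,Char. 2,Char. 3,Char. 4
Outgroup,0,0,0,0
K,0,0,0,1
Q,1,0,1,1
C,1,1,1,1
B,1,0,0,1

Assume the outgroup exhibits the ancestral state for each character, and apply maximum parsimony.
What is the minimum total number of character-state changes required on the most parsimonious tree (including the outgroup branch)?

The outgroup has state '0' for every character, so '1' is the derived state throughout.
Char. 1 (derived state '1') is shared by B, C, and Q — a synapomorphy uniting that clade.
Char. 2: derived state '1' in C only — an autapomorphy, so it tells us nothing about relationships among taxa.
Char. 3: derived state '1' in C and Q only — synapomorphy for {C, Q}.
All ingroup taxa share the derived state '1' for Char. 4; it defines the ingroup but does not resolve relationships within it.
Most parsimonious ingroup topology: (K,((Q,C),B)).
Changes per character on this tree: Char. 1: 1; Char. 2: 1; Char. 3: 1; Char. 4: 1.
Total = 4.

4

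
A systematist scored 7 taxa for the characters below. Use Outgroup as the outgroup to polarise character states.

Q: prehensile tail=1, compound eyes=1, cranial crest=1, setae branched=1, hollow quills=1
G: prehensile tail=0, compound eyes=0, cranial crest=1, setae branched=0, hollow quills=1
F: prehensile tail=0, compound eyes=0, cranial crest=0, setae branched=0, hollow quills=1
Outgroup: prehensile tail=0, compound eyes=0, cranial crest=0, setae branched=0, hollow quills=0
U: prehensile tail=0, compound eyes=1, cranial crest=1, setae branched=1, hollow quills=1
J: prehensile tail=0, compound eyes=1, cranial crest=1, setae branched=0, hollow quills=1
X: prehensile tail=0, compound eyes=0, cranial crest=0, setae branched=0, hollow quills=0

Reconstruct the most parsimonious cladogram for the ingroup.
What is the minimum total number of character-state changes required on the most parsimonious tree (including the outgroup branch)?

The outgroup has state '0' for every character, so '1' is the derived state throughout.
prehensile tail: derived state '1' in Q only — an autapomorphy, so it tells us nothing about relationships among taxa.
compound eyes (derived state '1') is shared by J, Q, and U — a synapomorphy uniting that clade.
Only G, J, Q, and U show the derived state '1' for cranial crest, supporting them as a clade.
setae branched (derived state '1') is shared by Q and U — a synapomorphy uniting that clade.
hollow quills (derived state '1') is shared by F, G, J, Q, and U — a synapomorphy uniting that clade.
Most parsimonious ingroup topology: (X,((((Q,U),J),G),F)).
Changes per character on this tree: prehensile tail: 1; compound eyes: 1; cranial crest: 1; setae branched: 1; hollow quills: 1.
Total = 5.

5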